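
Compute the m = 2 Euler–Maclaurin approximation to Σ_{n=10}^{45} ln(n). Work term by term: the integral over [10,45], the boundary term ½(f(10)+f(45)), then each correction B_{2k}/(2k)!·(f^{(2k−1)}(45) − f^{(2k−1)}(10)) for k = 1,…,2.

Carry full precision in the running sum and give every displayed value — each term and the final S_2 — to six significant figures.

S_2 ≈ 116.322

∫_10^45 ln(x) dx evaluates to 113.274.
Boundary: ½(f(10) + f(45)) = ½(2.30259 + 3.80666) = 3.05462.
So far: 116.329.
k=1: B_{2}/(2)! × [f^{(1)}(45) − f^{(1)}(10)] = 1/12 × (0.0222222 − 0.100000) = -0.00648148.
Running total after k=1: 116.322.
k=2: B_{4}/(4)! × [f^{(3)}(45) − f^{(3)}(10)] = −1/720 × (2.19479e-05 − 0.00200000) = 2.74729e-06.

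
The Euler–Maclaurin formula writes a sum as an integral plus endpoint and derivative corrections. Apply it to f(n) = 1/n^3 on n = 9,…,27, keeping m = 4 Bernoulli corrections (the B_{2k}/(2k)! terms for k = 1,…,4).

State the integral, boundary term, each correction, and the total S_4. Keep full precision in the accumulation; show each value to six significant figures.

The integral term ∫_9^27 1/x^3 dx = 0.00548697.
Endpoint term: (f(9) + f(27))/2 = (0.00137174 + 5.08053e-05)/2 = 0.000711274.
Running total after boundary: 0.00619824.
Correction k=1: B_{2}/2! · (f^{(1)}(27) − f^{(1)}(9)) = 1/12 · (-5.64503e-06 − (-0.000457247)) = 3.76335e-05.
Running total after k=1: 0.00623588.
Correction k=2: B_{4}/4! · (f^{(3)}(27) − f^{(3)}(9)) = −1/720 · (-1.54870e-07 − (-0.000112901)) = -1.56591e-07.
Running total after k=2: 0.00623572.
Correction k=3: B_{6}/6! · (f^{(5)}(27) − f^{(5)}(9)) = 1/30240 · (-8.92258e-09 − (-5.85410e-05)) = 1.93559e-09.
Running total after k=3: 0.00623572.
Correction k=4: B_{8}/8! · (f^{(7)}(27) − f^{(7)}(9)) = −1/1209600 · (-8.81242e-10 − (-5.20365e-05)) = -4.30189e-11.

S_4 ≈ 0.00623572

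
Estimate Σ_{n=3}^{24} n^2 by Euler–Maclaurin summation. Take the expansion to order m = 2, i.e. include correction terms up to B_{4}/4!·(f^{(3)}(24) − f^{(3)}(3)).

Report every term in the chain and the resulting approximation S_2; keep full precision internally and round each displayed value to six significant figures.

S_2 ≈ 4895.00

The integral term ∫_3^24 x^2 dx = 4599.00.
Boundary: ½(f(3) + f(24)) = ½(9.00000 + 576.000) = 292.500.
Integral + boundary = 4891.50.
Order-1 term: 1/12 · (48.0000 − 6.00000) = 3.50000.
Running total after k=1: 4895.00.
Order-2 term: −1/720 · (0.00000 − 0.00000) = 0.00000.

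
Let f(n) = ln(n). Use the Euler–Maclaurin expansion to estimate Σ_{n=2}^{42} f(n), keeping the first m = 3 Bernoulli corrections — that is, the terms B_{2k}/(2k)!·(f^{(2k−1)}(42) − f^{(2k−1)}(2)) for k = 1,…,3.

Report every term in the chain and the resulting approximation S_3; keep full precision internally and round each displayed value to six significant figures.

S_3 ≈ 117.772

The integral term ∫_2^42 ln(x) dx = 115.596.
Boundary: ½(f(2) + f(42)) = ½(0.693147 + 3.73767) = 2.21541.
Integral + boundary = 117.811.
Order-1 term: 1/12 · (0.0238095 − 0.500000) = -0.0396825.
Partial sum through k=1: 117.772.
Order-2 term: −1/720 · (2.69949e-05 − 0.250000) = 0.000347185.
Partial sum through k=2: 117.772.
Order-3 term: 1/30240 · (1.83639e-07 − 0.750000) = -2.48016e-05.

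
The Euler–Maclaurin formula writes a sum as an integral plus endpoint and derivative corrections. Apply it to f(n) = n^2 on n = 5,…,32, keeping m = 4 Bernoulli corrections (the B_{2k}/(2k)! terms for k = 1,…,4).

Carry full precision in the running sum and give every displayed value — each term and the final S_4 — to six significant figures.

S_4 ≈ 11410.0

∫_5^32 x^2 dx evaluates to 10881.0.
½[f(5) + f(32)] = ½[25.0000 + 1024.00] = 524.500.
Integral + boundary = 11405.5.
Correction k=1: B_{2}/2! · (f^{(1)}(32) − f^{(1)}(5)) = 1/12 · (64.0000 − 10.0000) = 4.50000.
After k=1: 11410.0.
Correction k=2: B_{4}/4! · (f^{(3)}(32) − f^{(3)}(5)) = −1/720 · (0.00000 − 0.00000) = 0.00000.
After k=2: 11410.0.
Correction k=3: B_{6}/6! · (f^{(5)}(32) − f^{(5)}(5)) = 1/30240 · (0.00000 − 0.00000) = 0.00000.
After k=3: 11410.0.
Correction k=4: B_{8}/8! · (f^{(7)}(32) − f^{(7)}(5)) = −1/1209600 · (0.00000 − 0.00000) = 0.00000.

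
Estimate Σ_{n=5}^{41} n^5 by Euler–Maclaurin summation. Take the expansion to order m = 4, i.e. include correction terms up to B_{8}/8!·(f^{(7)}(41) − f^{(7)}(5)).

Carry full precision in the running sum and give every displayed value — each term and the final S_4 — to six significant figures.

∫_5^41 x^5 dx evaluates to 7.91681e+08.
½[f(5) + f(41)] = ½[3125.00 + 1.15856e+08] = 5.79297e+07.
Integral + boundary = 8.49611e+08.
Order-1 term: 1/12 · (1.41288e+07 − 3125.00) = 1.17714e+06.
After k=1: 8.50788e+08.
Order-2 term: −1/720 · (100860 − 1500.00) = -138.000.
After k=2: 8.50788e+08.
Order-3 term: 1/30240 · (120.000 − 120.000) = 0.00000.
After k=3: 8.50788e+08.
Order-4 term: −1/1209600 · (0.00000 − 0.00000) = 0.00000.

S_4 ≈ 8.50788e+08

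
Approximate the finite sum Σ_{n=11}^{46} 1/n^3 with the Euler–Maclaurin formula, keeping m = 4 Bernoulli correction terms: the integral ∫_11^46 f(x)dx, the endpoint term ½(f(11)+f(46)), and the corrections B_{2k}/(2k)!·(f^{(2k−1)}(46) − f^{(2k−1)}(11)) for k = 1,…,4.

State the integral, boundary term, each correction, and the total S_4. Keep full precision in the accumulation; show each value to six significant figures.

S_4 ≈ 0.00429370

Integral: ∫_11^46 1/x^3 dx = 0.00389594.
Boundary: ½(f(11) + f(46)) = ½(0.000751315 + 1.02737e-05) = 0.000380794.
So far: 0.00427673.
Correction k=1: B_{2}/2! · (f^{(1)}(46) − f^{(1)}(11)) = 1/12 · (-6.70023e-07 − (-0.000204904)) = 1.70195e-05.
Running total after k=1: 0.00429375.
Correction k=2: B_{4}/4! · (f^{(3)}(46) − f^{(3)}(11)) = −1/720 · (-6.33292e-09 − (-3.38684e-05)) = -4.70307e-08.
Running total after k=2: 0.00429370.
Correction k=3: B_{6}/6! · (f^{(5)}(46) − f^{(5)}(11)) = 1/30240 · (-1.25701e-10 − (-1.17560e-05)) = 3.88752e-10.
Running total after k=3: 0.00429370.
Correction k=4: B_{8}/8! · (f^{(7)}(46) − f^{(7)}(11)) = −1/1209600 · (-4.27715e-12 − (-6.99530e-06)) = -5.78315e-12.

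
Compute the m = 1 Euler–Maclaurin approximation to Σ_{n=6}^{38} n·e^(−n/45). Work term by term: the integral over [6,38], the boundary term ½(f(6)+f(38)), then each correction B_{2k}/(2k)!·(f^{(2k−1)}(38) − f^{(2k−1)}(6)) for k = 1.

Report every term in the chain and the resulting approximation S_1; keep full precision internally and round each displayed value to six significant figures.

Integral: ∫_6^38 x·e^(−x/45) dx = 403.234.
½[f(6) + f(38)] = ½[5.25104 + 16.3323] = 10.7916.
Integral + boundary = 414.026.
Order-1 term: 1/12 · (0.0668572 − 0.758484) = -0.0576355.

S_1 ≈ 413.968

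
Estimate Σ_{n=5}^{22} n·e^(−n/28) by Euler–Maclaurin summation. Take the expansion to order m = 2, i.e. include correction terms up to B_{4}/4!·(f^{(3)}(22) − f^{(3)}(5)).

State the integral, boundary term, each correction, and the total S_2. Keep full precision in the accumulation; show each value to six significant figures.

The integral term ∫_5^22 x·e^(−x/28) dx = 134.781.
½[f(5) + f(22)] = ½[4.18232 + 10.0275] = 7.10489.
Integral + boundary = 141.886.
k=1: B_{2}/(2)! × [f^{(1)}(22) − f^{(1)}(5)] = 1/12 × (0.0976701 − 0.687096) = -0.0491188.
Running total after k=1: 141.837.
k=2: B_{4}/(4)! × [f^{(3)}(22) − f^{(3)}(5)] = −1/720 × (0.00128732 − 0.00301024) = 2.39294e-06.

S_2 ≈ 141.837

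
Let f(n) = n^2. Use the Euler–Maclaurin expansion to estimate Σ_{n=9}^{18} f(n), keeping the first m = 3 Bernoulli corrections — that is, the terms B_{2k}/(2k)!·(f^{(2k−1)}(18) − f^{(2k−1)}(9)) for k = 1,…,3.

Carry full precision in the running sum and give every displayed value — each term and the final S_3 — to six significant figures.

∫_9^18 x^2 dx evaluates to 1701.00.
Endpoint term: (f(9) + f(18))/2 = (81.0000 + 324.000)/2 = 202.500.
So far: 1903.50.
Correction k=1: B_{2}/2! · (f^{(1)}(18) − f^{(1)}(9)) = 1/12 · (36.0000 − 18.0000) = 1.50000.
Running total after k=1: 1905.00.
Correction k=2: B_{4}/4! · (f^{(3)}(18) − f^{(3)}(9)) = −1/720 · (0.00000 − 0.00000) = 0.00000.
Running total after k=2: 1905.00.
Correction k=3: B_{6}/6! · (f^{(5)}(18) − f^{(5)}(9)) = 1/30240 · (0.00000 − 0.00000) = 0.00000.

S_3 ≈ 1905.00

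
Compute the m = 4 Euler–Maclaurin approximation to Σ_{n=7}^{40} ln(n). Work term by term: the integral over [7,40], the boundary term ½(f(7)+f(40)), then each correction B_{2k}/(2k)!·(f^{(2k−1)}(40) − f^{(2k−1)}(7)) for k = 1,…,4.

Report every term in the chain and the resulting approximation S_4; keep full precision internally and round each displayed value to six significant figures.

Integral: ∫_7^40 ln(x) dx = 100.934.
Boundary: ½(f(7) + f(40)) = ½(1.94591 + 3.68888) = 2.81739.
So far: 103.751.
Order-1 term: 1/12 · (0.0250000 − 0.142857) = -0.00982143.
Running total after k=1: 103.741.
Order-2 term: −1/720 · (3.12500e-05 − 0.00583090) = 8.05507e-06.
Running total after k=2: 103.741.
Order-3 term: 1/30240 · (2.34375e-07 − 0.00142798) = -4.72137e-08.
Running total after k=3: 103.741.
Order-4 term: −1/1209600 · (4.39453e-09 − 0.000874271) = 7.22774e-10.

S_4 ≈ 103.741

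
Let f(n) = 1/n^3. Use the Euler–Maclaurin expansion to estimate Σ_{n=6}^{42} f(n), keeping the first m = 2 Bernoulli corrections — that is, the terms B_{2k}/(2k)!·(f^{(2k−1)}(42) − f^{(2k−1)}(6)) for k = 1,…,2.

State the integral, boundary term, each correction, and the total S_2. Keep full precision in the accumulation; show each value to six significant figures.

S_2 ≈ 0.0161180

Integral: ∫_6^42 1/x^3 dx = 0.0136054.
Boundary: ½(f(6) + f(42)) = ½(0.00462963 + 1.34975e-05) = 0.00232156.
Running total after boundary: 0.0159270.
Correction k=1: B_{2}/2! · (f^{(1)}(42) − f^{(1)}(6)) = 1/12 · (-9.64104e-07 − (-0.00231481)) = 0.000192821.
Running total after k=1: 0.0161198.
Correction k=2: B_{4}/4! · (f^{(3)}(42) − f^{(3)}(6)) = −1/720 · (-1.09309e-08 − (-0.00128601)) = -1.78611e-06.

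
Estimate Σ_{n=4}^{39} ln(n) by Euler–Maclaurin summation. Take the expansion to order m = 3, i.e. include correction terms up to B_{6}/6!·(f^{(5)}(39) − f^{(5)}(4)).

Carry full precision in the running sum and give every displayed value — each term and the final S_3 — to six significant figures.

S_3 ≈ 104.840

The integral term ∫_4^39 ln(x) dx = 102.334.
½[f(4) + f(39)] = ½[1.38629 + 3.66356] = 2.52493.
Running total after boundary: 104.859.
Order-1 term: 1/12 · (0.0256410 − 0.250000) = -0.0186966.
After k=1: 104.840.
Order-2 term: −1/720 · (3.37160e-05 − 0.0312500) = 4.33559e-05.
After k=2: 104.840.
Order-3 term: 1/30240 · (2.66004e-07 − 0.0234375) = -7.75041e-07.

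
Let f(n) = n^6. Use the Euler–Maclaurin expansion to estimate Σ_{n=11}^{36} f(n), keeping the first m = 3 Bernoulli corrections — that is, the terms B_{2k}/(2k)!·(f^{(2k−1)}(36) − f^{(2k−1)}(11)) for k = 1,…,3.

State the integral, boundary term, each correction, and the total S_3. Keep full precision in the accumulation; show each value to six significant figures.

The integral term ∫_11^36 x^6 dx = 1.11921e+10.
Endpoint term: (f(11) + f(36))/2 = (1.77156e+06 + 2.17678e+09)/2 = 1.08928e+09.
Integral + boundary = 1.22814e+10.
Correction k=1: B_{2}/2! · (f^{(1)}(36) − f^{(1)}(11)) = 1/12 · (3.62797e+08 − 966306) = 3.01526e+07.
Running total after k=1: 1.23115e+10.
Correction k=2: B_{4}/4! · (f^{(3)}(36) − f^{(3)}(11)) = −1/720 · (5.59872e+06 − 159720) = -7554.17.
Running total after k=2: 1.23115e+10.
Correction k=3: B_{6}/6! · (f^{(5)}(36) − f^{(5)}(11)) = 1/30240 · (25920.0 − 7920.00) = 0.595238.

S_3 ≈ 1.23115e+10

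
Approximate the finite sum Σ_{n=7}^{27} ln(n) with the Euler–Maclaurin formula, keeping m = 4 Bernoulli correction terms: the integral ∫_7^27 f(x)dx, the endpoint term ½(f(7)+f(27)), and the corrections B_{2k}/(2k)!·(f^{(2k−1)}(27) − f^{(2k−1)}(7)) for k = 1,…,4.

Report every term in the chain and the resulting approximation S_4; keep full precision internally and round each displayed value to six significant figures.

The integral term ∫_7^27 ln(x) dx = 55.3662.
Endpoint term: (f(7) + f(27))/2 = (1.94591 + 3.29584)/2 = 2.62087.
Integral + boundary = 57.9871.
Correction k=1: B_{2}/2! · (f^{(1)}(27) − f^{(1)}(7)) = 1/12 · (0.0370370 − 0.142857) = -0.00881834.
After k=1: 57.9783.
Correction k=2: B_{4}/4! · (f^{(3)}(27) − f^{(3)}(7)) = −1/720 · (0.000101611 − 0.00583090) = 7.95735e-06.
After k=2: 57.9783.
Correction k=3: B_{6}/6! · (f^{(5)}(27) − f^{(5)}(7)) = 1/30240 · (1.67260e-06 − 0.00142798) = -4.71661e-08.
After k=3: 57.9783.
Correction k=4: B_{8}/8! · (f^{(7)}(27) − f^{(7)}(7)) = −1/1209600 · (6.88313e-08 − 0.000874271) = 7.22720e-10.

S_4 ≈ 57.9783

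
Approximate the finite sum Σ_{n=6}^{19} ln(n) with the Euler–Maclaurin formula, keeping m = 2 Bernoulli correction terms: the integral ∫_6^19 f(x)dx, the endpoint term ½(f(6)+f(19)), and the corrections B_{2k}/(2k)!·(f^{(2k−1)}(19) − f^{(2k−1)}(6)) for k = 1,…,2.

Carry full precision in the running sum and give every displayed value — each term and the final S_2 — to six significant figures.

∫_6^19 ln(x) dx evaluates to 32.1938.
Boundary: ½(f(6) + f(19)) = ½(1.79176 + 2.94444) = 2.36810.
Integral + boundary = 34.5619.
Order-1 term: 1/12 · (0.0526316 − 0.166667) = -0.00950292.
Partial sum through k=1: 34.5524.
Order-2 term: −1/720 · (0.000291588 − 0.00925926) = 1.24551e-05.

S_2 ≈ 34.5524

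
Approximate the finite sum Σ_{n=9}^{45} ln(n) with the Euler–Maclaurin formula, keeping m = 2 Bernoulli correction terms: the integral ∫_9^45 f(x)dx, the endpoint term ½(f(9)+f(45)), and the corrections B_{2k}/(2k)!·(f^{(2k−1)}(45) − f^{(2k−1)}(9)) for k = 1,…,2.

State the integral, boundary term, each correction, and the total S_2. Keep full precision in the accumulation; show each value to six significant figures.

∫_9^45 ln(x) dx evaluates to 115.525.
Endpoint term: (f(9) + f(45))/2 = (2.19722 + 3.80666)/2 = 3.00194.
Integral + boundary = 118.527.
Correction k=1: B_{2}/2! · (f^{(1)}(45) − f^{(1)}(9)) = 1/12 · (0.0222222 − 0.111111) = -0.00740741.
After k=1: 118.519.
Correction k=2: B_{4}/4! · (f^{(3)}(45) − f^{(3)}(9)) = −1/720 · (2.19479e-05 − 0.00274348) = 3.77991e-06.

S_2 ≈ 118.519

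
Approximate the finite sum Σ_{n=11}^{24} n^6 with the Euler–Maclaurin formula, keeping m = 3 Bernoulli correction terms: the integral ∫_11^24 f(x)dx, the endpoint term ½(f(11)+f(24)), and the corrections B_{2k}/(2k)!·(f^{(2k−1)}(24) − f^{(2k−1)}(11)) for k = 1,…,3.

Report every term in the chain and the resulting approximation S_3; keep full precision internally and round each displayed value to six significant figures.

∫_11^24 x^6 dx evaluates to 6.52426e+08.
Boundary: ½(f(11) + f(24)) = ½(1.77156e+06 + 1.91103e+08) = 9.64373e+07.
Integral + boundary = 7.48864e+08.
Correction k=1: B_{2}/2! · (f^{(1)}(24) − f^{(1)}(11)) = 1/12 · (4.77757e+07 − 966306) = 3.90079e+06.
Partial sum through k=1: 7.52764e+08.
Correction k=2: B_{4}/4! · (f^{(3)}(24) − f^{(3)}(11)) = −1/720 · (1.65888e+06 − 159720) = -2082.17.
Partial sum through k=2: 7.52762e+08.
Correction k=3: B_{6}/6! · (f^{(5)}(24) − f^{(5)}(11)) = 1/30240 · (17280.0 − 7920.00) = 0.309524.

S_3 ≈ 7.52762e+08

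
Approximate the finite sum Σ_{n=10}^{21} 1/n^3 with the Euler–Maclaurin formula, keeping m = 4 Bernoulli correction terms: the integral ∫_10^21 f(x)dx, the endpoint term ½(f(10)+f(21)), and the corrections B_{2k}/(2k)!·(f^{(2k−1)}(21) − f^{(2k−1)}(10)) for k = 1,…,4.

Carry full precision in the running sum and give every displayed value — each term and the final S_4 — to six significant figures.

S_4 ≈ 0.00444384

The integral term ∫_10^21 1/x^3 dx = 0.00386621.
½[f(10) + f(21)] = ½[0.00100000 + 0.000107980] = 0.000553990.
Integral + boundary = 0.00442020.
k=1: B_{2}/(2)! × [f^{(1)}(21) − f^{(1)}(10)] = 1/12 × (-1.54257e-05 − (-0.000300000)) = 2.37145e-05.
Running total after k=1: 0.00444392.
k=2: B_{4}/(4)! × [f^{(3)}(21) − f^{(3)}(10)] = −1/720 × (-6.99577e-07 − (-6.00000e-05)) = -8.23617e-08.
Running total after k=2: 0.00444384.
k=3: B_{6}/(6)! × [f^{(5)}(21) − f^{(5)}(10)] = 1/30240 × (-6.66264e-08 − (-2.52000e-05)) = 8.31130e-10.
Running total after k=3: 0.00444384.
k=4: B_{8}/(8)! × [f^{(7)}(21) − f^{(7)}(10)] = −1/1209600 × (-1.08778e-08 − (-1.81440e-05)) = -1.49910e-11.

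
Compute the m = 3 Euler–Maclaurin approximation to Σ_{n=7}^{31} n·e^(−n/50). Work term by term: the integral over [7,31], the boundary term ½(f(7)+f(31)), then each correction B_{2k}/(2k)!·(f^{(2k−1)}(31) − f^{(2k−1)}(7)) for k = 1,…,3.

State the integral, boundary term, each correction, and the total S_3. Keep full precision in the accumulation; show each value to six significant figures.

Integral: ∫_7^31 x·e^(−x/50) dx = 298.996.
Boundary: ½(f(7) + f(31)) = ½(6.08551 + 16.6763) = 11.3809.
Running total after boundary: 310.377.
k=1: B_{2}/(2)! × [f^{(1)}(31) − f^{(1)}(7)] = 1/12 × (0.204419 − 0.747648) = -0.0452691.
Partial sum through k=1: 310.332.
k=2: B_{4}/(4)! × [f^{(3)}(31) − f^{(3)}(7)] = −1/720 × (0.000512123 − 0.000994546) = 6.70032e-07.
Partial sum through k=2: 310.332.
k=3: B_{6}/(6)! × [f^{(5)}(31) − f^{(5)}(7)] = 1/30240 × (3.76991e-07 − 6.76013e-07) = -9.88828e-12.

S_3 ≈ 310.332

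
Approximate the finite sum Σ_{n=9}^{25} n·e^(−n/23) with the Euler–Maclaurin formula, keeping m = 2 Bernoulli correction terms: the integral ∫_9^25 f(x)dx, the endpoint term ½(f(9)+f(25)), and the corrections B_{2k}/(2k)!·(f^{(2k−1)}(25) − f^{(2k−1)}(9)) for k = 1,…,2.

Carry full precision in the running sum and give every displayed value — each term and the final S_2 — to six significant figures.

S_2 ≈ 132.571

∫_9^25 x·e^(−x/23) dx evaluates to 125.350.
Boundary: ½(f(9) + f(25)) = ½(6.08557 + 8.43103) = 7.25830.
So far: 132.608.
k=1: B_{2}/(2)! × [f^{(1)}(25) − f^{(1)}(9)] = 1/12 × (-0.0293253 − 0.411584) = -0.0367425.
Partial sum through k=1: 132.571.
k=2: B_{4}/(4)! × [f^{(3)}(25) − f^{(3)}(9)] = −1/720 × (0.00121958 − 0.00333447) = 2.93734e-06.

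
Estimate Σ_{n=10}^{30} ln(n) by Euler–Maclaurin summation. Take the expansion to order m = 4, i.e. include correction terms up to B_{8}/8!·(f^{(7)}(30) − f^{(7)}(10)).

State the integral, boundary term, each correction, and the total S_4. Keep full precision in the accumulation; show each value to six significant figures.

S_4 ≈ 61.8564

∫_10^30 ln(x) dx evaluates to 59.0101.
Boundary: ½(f(10) + f(30)) = ½(2.30259 + 3.40120) = 2.85189.
Running total after boundary: 61.8620.
Correction k=1: B_{2}/2! · (f^{(1)}(30) − f^{(1)}(10)) = 1/12 · (0.0333333 − 0.100000) = -0.00555556.
Running total after k=1: 61.8564.
Correction k=2: B_{4}/4! · (f^{(3)}(30) − f^{(3)}(10)) = −1/720 · (7.40741e-05 − 0.00200000) = 2.67490e-06.
Running total after k=2: 61.8564.
Correction k=3: B_{6}/6! · (f^{(5)}(30) − f^{(5)}(10)) = 1/30240 · (9.87654e-07 − 0.000240000) = -7.90385e-09.
Running total after k=3: 61.8564.
Correction k=4: B_{8}/8! · (f^{(7)}(30) − f^{(7)}(10)) = −1/1209600 · (3.29218e-08 − 7.20000e-05) = 5.94966e-11.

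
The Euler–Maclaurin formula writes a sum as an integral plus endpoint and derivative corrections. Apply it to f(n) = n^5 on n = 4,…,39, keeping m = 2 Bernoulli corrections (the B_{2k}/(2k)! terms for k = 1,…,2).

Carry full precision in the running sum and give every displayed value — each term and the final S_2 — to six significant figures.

S_2 ≈ 6.32533e+08

∫_4^39 x^5 dx evaluates to 5.86457e+08.
½[f(4) + f(39)] = ½[1024.00 + 9.02242e+07] = 4.51126e+07.
So far: 6.31569e+08.
Order-1 term: 1/12 · (1.15672e+07 − 1280.00) = 963827.
Partial sum through k=1: 6.32533e+08.
Order-2 term: −1/720 · (91260.0 − 960.000) = -125.417.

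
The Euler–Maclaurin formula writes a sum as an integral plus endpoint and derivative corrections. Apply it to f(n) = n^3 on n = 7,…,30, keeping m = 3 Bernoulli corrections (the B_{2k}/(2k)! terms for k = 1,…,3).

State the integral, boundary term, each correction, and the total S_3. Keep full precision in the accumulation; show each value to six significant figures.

The integral term ∫_7^30 x^3 dx = 201900.
½[f(7) + f(30)] = ½[343.000 + 27000.0] = 13671.5.
Integral + boundary = 215571.
k=1: B_{2}/(2)! × [f^{(1)}(30) − f^{(1)}(7)] = 1/12 × (2700.00 − 147.000) = 212.750.
Partial sum through k=1: 215784.
k=2: B_{4}/(4)! × [f^{(3)}(30) − f^{(3)}(7)] = −1/720 × (6.00000 − 6.00000) = 0.00000.
Partial sum through k=2: 215784.
k=3: B_{6}/(6)! × [f^{(5)}(30) − f^{(5)}(7)] = 1/30240 × (0.00000 − 0.00000) = 0.00000.

S_3 ≈ 215784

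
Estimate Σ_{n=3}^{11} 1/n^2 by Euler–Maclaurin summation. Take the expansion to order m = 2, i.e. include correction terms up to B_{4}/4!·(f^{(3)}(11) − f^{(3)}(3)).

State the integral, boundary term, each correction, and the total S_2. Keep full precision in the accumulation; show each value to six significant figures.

∫_3^11 1/x^2 dx evaluates to 0.242424.
½[f(3) + f(11)] = ½[0.111111 + 0.00826446] = 0.0596878.
So far: 0.302112.
Correction k=1: B_{2}/2! · (f^{(1)}(11) − f^{(1)}(3)) = 1/12 · (-0.00150263 − (-0.0740741)) = 0.00604762.
Partial sum through k=1: 0.308160.
Correction k=2: B_{4}/4! · (f^{(3)}(11) − f^{(3)}(3)) = −1/720 · (-0.000149021 − (-0.0987654)) = -0.000136967.

S_2 ≈ 0.308023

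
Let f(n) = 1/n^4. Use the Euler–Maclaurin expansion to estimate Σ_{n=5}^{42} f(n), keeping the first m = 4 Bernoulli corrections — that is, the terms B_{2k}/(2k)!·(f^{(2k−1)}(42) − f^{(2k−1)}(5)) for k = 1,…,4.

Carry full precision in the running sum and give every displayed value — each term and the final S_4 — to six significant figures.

S_4 ≈ 0.00356696

Integral: ∫_5^42 1/x^4 dx = 0.00266217.
½[f(5) + f(42)] = ½[0.00160000 + 3.21368e-07] = 0.000800161.
Running total after boundary: 0.00346233.
Correction k=1: B_{2}/2! · (f^{(1)}(42) − f^{(1)}(5)) = 1/12 · (-3.06065e-08 − (-0.00128000)) = 0.000106664.
Partial sum through k=1: 0.00356899.
Correction k=2: B_{4}/4! · (f^{(3)}(42) − f^{(3)}(5)) = −1/720 · (-5.20519e-10 − (-0.00153600)) = -2.13333e-06.
Partial sum through k=2: 0.00356686.
Correction k=3: B_{6}/6! · (f^{(5)}(42) − f^{(5)}(5)) = 1/30240 · (-1.65244e-11 − (-0.00344064)) = 1.13778e-07.
Partial sum through k=3: 0.00356697.
Correction k=4: B_{8}/8! · (f^{(7)}(42) − f^{(7)}(5)) = −1/1209600 · (-8.43082e-13 − (-0.0123863)) = -1.02400e-08.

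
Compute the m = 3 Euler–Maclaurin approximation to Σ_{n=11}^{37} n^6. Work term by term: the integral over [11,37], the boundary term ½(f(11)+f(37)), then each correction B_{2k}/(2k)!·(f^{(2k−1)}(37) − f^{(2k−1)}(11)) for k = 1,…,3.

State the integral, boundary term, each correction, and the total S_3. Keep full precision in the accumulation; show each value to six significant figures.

S_3 ≈ 1.48772e+10

∫_11^37 x^6 dx evaluates to 1.35589e+10.
½[f(11) + f(37)] = ½[1.77156e+06 + 2.56573e+09] = 1.28375e+09.
Integral + boundary = 1.48427e+10.
Order-1 term: 1/12 · (4.16064e+08 − 966306) = 3.45915e+07.
Partial sum through k=1: 1.48773e+10.
Order-2 term: −1/720 · (6.07836e+06 − 159720) = -8220.33.
Partial sum through k=2: 1.48772e+10.
Order-3 term: 1/30240 · (26640.0 − 7920.00) = 0.619048.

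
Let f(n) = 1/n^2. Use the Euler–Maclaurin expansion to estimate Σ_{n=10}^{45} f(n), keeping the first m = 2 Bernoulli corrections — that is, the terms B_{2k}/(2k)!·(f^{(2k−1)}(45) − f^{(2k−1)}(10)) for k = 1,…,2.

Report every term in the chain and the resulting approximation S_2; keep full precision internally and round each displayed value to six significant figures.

S_2 ≈ 0.0831892

∫_10^45 1/x^2 dx evaluates to 0.0777778.
½[f(10) + f(45)] = ½[0.0100000 + 0.000493827] = 0.00524691.
Running total after boundary: 0.0830247.
k=1: B_{2}/(2)! × [f^{(1)}(45) − f^{(1)}(10)] = 1/12 × (-2.19479e-05 − (-0.00200000)) = 0.000164838.
Running total after k=1: 0.0831895.
k=2: B_{4}/(4)! × [f^{(3)}(45) − f^{(3)}(10)] = −1/720 × (-1.30061e-07 − (-0.000240000)) = -3.33153e-07.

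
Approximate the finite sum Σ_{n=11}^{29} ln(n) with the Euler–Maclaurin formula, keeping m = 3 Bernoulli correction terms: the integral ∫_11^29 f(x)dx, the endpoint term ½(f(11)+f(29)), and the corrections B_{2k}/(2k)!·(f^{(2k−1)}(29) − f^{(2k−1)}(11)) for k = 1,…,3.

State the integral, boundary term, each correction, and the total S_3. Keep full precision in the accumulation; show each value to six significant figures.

Integral: ∫_11^29 ln(x) dx = 53.2747.
½[f(11) + f(29)] = ½[2.39790 + 3.36730] = 2.88260.
Running total after boundary: 56.1573.
k=1: B_{2}/(2)! × [f^{(1)}(29) − f^{(1)}(11)] = 1/12 × (0.0344828 − 0.0909091) = -0.00470219.
Running total after k=1: 56.1526.
k=2: B_{4}/(4)! × [f^{(3)}(29) − f^{(3)}(11)] = −1/720 × (8.20042e-05 − 0.00150263) = 1.97309e-06.
Running total after k=2: 56.1526.
k=3: B_{6}/(6)! × [f^{(5)}(29) − f^{(5)}(11)] = 1/30240 × (1.17010e-06 − 0.000149021) = -4.88925e-09.

S_3 ≈ 56.1526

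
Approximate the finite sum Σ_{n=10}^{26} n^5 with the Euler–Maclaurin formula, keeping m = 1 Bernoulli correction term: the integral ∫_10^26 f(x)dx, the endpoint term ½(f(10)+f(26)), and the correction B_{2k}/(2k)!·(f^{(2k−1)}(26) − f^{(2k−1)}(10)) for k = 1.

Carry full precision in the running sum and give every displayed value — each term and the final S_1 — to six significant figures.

S_1 ≈ 5.74962e+07

Integral: ∫_10^26 x^5 dx = 5.13193e+07.
½[f(10) + f(26)] = ½[100000 + 1.18814e+07] = 5.99069e+06.
Running total after boundary: 5.73100e+07.
k=1: B_{2}/(2)! × [f^{(1)}(26) − f^{(1)}(10)] = 1/12 × (2.28488e+06 − 50000.0) = 186240.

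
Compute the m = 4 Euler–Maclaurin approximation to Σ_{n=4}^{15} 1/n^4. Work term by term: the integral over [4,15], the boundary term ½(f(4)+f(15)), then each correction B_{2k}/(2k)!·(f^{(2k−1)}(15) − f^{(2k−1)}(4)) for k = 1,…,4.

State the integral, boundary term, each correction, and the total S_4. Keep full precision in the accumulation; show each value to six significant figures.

∫_4^15 1/x^4 dx evaluates to 0.00510957.
½[f(4) + f(15)] = ½[0.00390625 + 1.97531e-05] = 0.00196300.
So far: 0.00707257.
k=1: B_{2}/(2)! × [f^{(1)}(15) − f^{(1)}(4)] = 1/12 × (-5.26749e-06 − (-0.00390625)) = 0.000325082.
Running total after k=1: 0.00739765.
k=2: B_{4}/(4)! × [f^{(3)}(15) − f^{(3)}(4)] = −1/720 × (-7.02332e-07 − (-0.00732422)) = -1.01716e-05.
Running total after k=2: 0.00738748.
k=3: B_{6}/(6)! × [f^{(5)}(15) − f^{(5)}(4)] = 1/30240 × (-1.74803e-07 − (-0.0256348)) = 8.47705e-07.
Running total after k=3: 0.00738833.
k=4: B_{8}/(8)! × [f^{(7)}(15) − f^{(7)}(4)] = −1/1209600 × (-6.99210e-08 − (-0.144196)) = -1.19209e-07.

S_4 ≈ 0.00738821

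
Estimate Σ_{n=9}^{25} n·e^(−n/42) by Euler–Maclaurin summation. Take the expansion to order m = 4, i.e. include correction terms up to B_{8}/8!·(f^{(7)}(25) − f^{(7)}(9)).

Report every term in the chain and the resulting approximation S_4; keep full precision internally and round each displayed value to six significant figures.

The integral term ∫_9^25 x·e^(−x/42) dx = 177.119.
½[f(9) + f(25)] = ½[7.26406 + 13.7858] = 10.5249.
So far: 187.644.
Order-1 term: 1/12 · (0.223198 − 0.634164) = -0.0342471.
Partial sum through k=1: 187.609.
Order-2 term: −1/720 · (0.000751735 − 0.00127460) = 7.26205e-07.
Partial sum through k=2: 187.609.
Order-3 term: 1/30240 · (7.80579e-07 − 1.24133e-06) = -1.52364e-11.
Partial sum through k=3: 187.609.
Order-4 term: −1/1209600 · (6.43426e-10 − 9.97784e-10) = 2.92955e-16.

S_4 ≈ 187.609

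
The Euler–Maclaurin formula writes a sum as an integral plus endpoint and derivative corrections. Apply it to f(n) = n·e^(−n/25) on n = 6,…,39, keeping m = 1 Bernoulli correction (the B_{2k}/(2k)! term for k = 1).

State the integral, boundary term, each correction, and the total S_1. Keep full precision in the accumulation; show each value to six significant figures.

S_1 ≈ 279.817

The integral term ∫_6^39 x·e^(−x/25) dx = 273.419.
Boundary: ½(f(6) + f(39)) = ½(4.71977 + 8.19531) = 6.45754.
So far: 279.876.
Correction k=1: B_{2}/2! · (f^{(1)}(39) − f^{(1)}(6)) = 1/12 · (-0.117676 − 0.597837) = -0.0596261.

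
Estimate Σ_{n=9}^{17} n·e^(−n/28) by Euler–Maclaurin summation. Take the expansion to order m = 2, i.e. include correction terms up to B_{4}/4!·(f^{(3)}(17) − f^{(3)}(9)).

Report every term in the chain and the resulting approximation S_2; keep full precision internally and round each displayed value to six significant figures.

S_2 ≈ 72.5071

Integral: ∫_9^17 x·e^(−x/28) dx = 64.6355.
Endpoint term: (f(9) + f(17))/2 = (6.52601 + 9.26339)/2 = 7.89470.
So far: 72.5302.
Order-1 term: 1/12 · (0.214070 − 0.492041) = -0.0231642.
After k=1: 72.5071.
Order-2 term: −1/720 · (0.00166311 − 0.00247738) = 1.13092e-06.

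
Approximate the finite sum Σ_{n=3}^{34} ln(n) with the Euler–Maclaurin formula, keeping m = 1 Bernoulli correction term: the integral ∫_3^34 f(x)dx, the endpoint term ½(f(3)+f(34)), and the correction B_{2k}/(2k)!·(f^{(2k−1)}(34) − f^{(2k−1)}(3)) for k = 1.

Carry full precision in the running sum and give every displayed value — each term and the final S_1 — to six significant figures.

Integral: ∫_3^34 ln(x) dx = 85.6004.
½[f(3) + f(34)] = ½[1.09861 + 3.52636] = 2.31249.
Running total after boundary: 87.9129.
k=1: B_{2}/(2)! × [f^{(1)}(34) − f^{(1)}(3)] = 1/12 × (0.0294118 − 0.333333) = -0.0253268.

S_1 ≈ 87.8876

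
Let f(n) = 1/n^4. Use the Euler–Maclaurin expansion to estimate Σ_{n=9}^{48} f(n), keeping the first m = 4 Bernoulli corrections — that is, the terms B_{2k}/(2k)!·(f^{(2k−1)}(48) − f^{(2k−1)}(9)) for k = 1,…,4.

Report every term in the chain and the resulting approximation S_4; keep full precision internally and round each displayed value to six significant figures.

S_4 ≈ 0.000536145

∫_9^48 1/x^4 dx evaluates to 0.000454233.
½[f(9) + f(48)] = ½[0.000152416 + 1.88380e-07] = 7.63021e-05.
Integral + boundary = 0.000530535.
k=1: B_{2}/(2)! × [f^{(1)}(48) − f^{(1)}(9)] = 1/12 × (-1.56983e-08 − (-6.77404e-05)) = 5.64372e-06.
Partial sum through k=1: 0.000536179.
k=2: B_{4}/(4)! × [f^{(3)}(48) − f^{(3)}(9)] = −1/720 × (-2.04406e-10 − (-2.50890e-05)) = -3.48456e-08.
Partial sum through k=2: 0.000536144.
k=3: B_{6}/(6)! × [f^{(5)}(48) − f^{(5)}(9)] = 1/30240 × (-4.96819e-12 − (-1.73455e-05)) = 5.73594e-10.
Partial sum through k=3: 0.000536145.
k=4: B_{8}/(8)! × [f^{(7)}(48) − f^{(7)}(9)] = −1/1209600 × (-1.94070e-13 − (-1.92728e-05)) = -1.59332e-11.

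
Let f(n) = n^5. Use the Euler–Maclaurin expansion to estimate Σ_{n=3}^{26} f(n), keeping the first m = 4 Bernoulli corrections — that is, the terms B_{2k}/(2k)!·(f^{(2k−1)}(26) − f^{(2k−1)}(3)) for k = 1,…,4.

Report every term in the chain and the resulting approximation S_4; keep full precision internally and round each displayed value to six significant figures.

∫_3^26 x^5 dx evaluates to 5.14858e+07.
½[f(3) + f(26)] = ½[243.000 + 1.18814e+07] = 5.94081e+06.
So far: 5.74267e+07.
Correction k=1: B_{2}/2! · (f^{(1)}(26) − f^{(1)}(3)) = 1/12 · (2.28488e+06 − 405.000) = 190373.
Running total after k=1: 5.76170e+07.
Correction k=2: B_{4}/4! · (f^{(3)}(26) − f^{(3)}(3)) = −1/720 · (40560.0 − 540.000) = -55.5833.
Running total after k=2: 5.76170e+07.
Correction k=3: B_{6}/6! · (f^{(5)}(26) − f^{(5)}(3)) = 1/30240 · (120.000 − 120.000) = 0.00000.
Running total after k=3: 5.76170e+07.
Correction k=4: B_{8}/8! · (f^{(7)}(26) − f^{(7)}(3)) = −1/1209600 · (0.00000 − 0.00000) = 0.00000.

S_4 ≈ 5.76170e+07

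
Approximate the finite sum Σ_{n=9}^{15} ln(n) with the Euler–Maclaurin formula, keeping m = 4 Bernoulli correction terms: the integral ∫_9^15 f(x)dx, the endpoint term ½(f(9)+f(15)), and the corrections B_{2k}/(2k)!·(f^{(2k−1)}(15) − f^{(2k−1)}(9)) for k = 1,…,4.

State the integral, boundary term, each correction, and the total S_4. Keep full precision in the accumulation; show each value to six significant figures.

S_4 ≈ 17.2947

Integral: ∫_9^15 ln(x) dx = 14.8457.
Endpoint term: (f(9) + f(15))/2 = (2.19722 + 2.70805)/2 = 2.45264.
Integral + boundary = 17.2984.
Order-1 term: 1/12 · (0.0666667 − 0.111111) = -0.00370370.
Partial sum through k=1: 17.2947.
Order-2 term: −1/720 · (0.000592593 − 0.00274348) = 2.98735e-06.
Partial sum through k=2: 17.2947.
Order-3 term: 1/30240 · (3.16049e-05 − 0.000406442) = -1.23954e-08.
Partial sum through k=3: 17.2947.
Order-4 term: −1/1209600 · (4.21399e-06 − 0.000150534) = 1.20966e-10.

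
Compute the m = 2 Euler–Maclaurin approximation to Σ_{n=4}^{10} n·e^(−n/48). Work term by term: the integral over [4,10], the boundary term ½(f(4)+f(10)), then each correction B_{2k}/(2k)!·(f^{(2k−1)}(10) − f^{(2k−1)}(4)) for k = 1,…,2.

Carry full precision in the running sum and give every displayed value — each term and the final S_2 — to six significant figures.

The integral term ∫_4^10 x·e^(−x/48) dx = 36.0001.
Endpoint term: (f(4) + f(10))/2 = (3.68018 + 8.11936)/2 = 5.89977.
So far: 41.8998.
Order-1 term: 1/12 · (0.642783 − 0.843374) = -0.0167159.
Partial sum through k=1: 41.8831.
Order-2 term: −1/720 · (0.000983792 − 0.00116470) = 2.51258e-07.

S_2 ≈ 41.8831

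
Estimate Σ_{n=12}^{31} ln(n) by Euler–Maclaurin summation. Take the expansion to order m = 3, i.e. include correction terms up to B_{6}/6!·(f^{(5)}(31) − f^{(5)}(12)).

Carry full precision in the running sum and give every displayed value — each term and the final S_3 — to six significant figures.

The integral term ∫_12^31 ln(x) dx = 57.6347.
Boundary: ½(f(12) + f(31)) = ½(2.48491 + 3.43399) = 2.95945.
Integral + boundary = 60.5942.
Order-1 term: 1/12 · (0.0322581 − 0.0833333) = -0.00425627.
Running total after k=1: 60.5899.
Order-2 term: −1/720 · (6.71344e-05 − 0.00115741) = 1.51427e-06.
Running total after k=2: 60.5899.
Order-3 term: 1/30240 · (8.38306e-07 − 9.64506e-05) = -3.16178e-09.

S_3 ≈ 60.5899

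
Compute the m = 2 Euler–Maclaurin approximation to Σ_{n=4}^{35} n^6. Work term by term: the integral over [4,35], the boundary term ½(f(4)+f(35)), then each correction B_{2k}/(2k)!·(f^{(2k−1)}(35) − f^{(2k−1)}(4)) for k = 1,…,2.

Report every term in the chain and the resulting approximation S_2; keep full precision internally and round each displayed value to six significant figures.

Integral: ∫_4^35 x^6 dx = 9.19133e+09.
½[f(4) + f(35)] = ½[4096.00 + 1.83827e+09] = 9.19135e+08.
Running total after boundary: 1.01105e+10.
Correction k=1: B_{2}/2! · (f^{(1)}(35) − f^{(1)}(4)) = 1/12 · (3.15131e+08 − 6144.00) = 2.62604e+07.
Partial sum through k=1: 1.01367e+10.
Correction k=2: B_{4}/4! · (f^{(3)}(35) − f^{(3)}(4)) = −1/720 · (5.14500e+06 − 7680.00) = -7135.17.

S_2 ≈ 1.01367e+10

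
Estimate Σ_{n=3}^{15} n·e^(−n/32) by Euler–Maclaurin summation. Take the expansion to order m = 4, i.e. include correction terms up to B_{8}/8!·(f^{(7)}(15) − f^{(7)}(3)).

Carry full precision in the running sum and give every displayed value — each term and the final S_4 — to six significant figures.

∫_3^15 x·e^(−x/32) dx evaluates to 78.5925.
½[f(3) + f(15)] = ½[2.73153 + 9.38676] = 6.05915.
Running total after boundary: 84.6516.
Order-1 term: 1/12 · (0.332448 − 0.825150) = -0.0410585.
After k=1: 84.6105.
Order-2 term: −1/720 · (0.00154689 − 0.00258415) = 1.44064e-06.
After k=2: 84.6105.
Order-3 term: 1/30240 · (2.70422e-06 − 4.26025e-06) = -5.14558e-11.
After k=3: 84.6105.
Order-4 term: −1/1209600 · (3.80646e-09 − 5.85635e-09) = 1.69469e-15.

S_4 ≈ 84.6105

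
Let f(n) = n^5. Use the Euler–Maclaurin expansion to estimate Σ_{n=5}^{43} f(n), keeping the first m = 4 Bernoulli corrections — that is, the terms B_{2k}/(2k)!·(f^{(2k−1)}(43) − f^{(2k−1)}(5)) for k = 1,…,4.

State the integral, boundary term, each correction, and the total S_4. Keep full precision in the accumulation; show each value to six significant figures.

S_4 ≈ 1.12849e+09

Integral: ∫_5^43 x^5 dx = 1.05356e+09.
Boundary: ½(f(5) + f(43)) = ½(3125.00 + 1.47008e+08) = 7.35058e+07.
So far: 1.12706e+09.
Order-1 term: 1/12 · (1.70940e+07 − 3125.00) = 1.42424e+06.
After k=1: 1.12849e+09.
Order-2 term: −1/720 · (110940 − 1500.00) = -152.000.
After k=2: 1.12849e+09.
Order-3 term: 1/30240 · (120.000 − 120.000) = 0.00000.
After k=3: 1.12849e+09.
Order-4 term: −1/1209600 · (0.00000 − 0.00000) = 0.00000.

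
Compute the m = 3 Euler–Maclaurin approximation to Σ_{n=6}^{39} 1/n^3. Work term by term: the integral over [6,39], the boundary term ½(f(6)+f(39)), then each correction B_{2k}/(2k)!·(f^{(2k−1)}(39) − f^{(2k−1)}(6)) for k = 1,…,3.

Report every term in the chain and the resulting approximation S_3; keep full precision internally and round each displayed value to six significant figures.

∫_6^39 1/x^3 dx evaluates to 0.0135602.
Endpoint term: (f(6) + f(39))/2 = (0.00462963 + 1.68580e-05)/2 = 0.00232324.
Running total after boundary: 0.0158834.
k=1: B_{2}/(2)! × [f^{(1)}(39) − f^{(1)}(6)] = 1/12 × (-1.29677e-06 − (-0.00231481)) = 0.000192793.
Partial sum through k=1: 0.0160762.
k=2: B_{4}/(4)! × [f^{(3)}(39) − f^{(3)}(6)] = −1/720 × (-1.70515e-08 − (-0.00128601)) = -1.78610e-06.
Partial sum through k=2: 0.0160744.
k=3: B_{6}/(6)! × [f^{(5)}(39) − f^{(5)}(6)] = 1/30240 × (-4.70851e-10 − (-0.00150034)) = 4.96145e-08.

S_3 ≈ 0.0160745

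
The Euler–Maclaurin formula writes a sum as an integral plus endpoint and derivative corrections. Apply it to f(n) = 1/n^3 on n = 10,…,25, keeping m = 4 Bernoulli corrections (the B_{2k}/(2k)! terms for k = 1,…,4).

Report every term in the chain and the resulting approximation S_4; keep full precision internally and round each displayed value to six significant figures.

S_4 ≈ 0.00475628

The integral term ∫_10^25 1/x^3 dx = 0.00420000.
Boundary: ½(f(10) + f(25)) = ½(0.00100000 + 6.40000e-05) = 0.000532000.
Integral + boundary = 0.00473200.
Order-1 term: 1/12 · (-7.68000e-06 − (-0.000300000)) = 2.43600e-05.
Running total after k=1: 0.00475636.
Order-2 term: −1/720 · (-2.45760e-07 − (-6.00000e-05)) = -8.29920e-08.
Running total after k=2: 0.00475628.
Order-3 term: 1/30240 · (-1.65151e-08 − (-2.52000e-05)) = 8.32787e-10.
Running total after k=3: 0.00475628.
Order-4 term: −1/1209600 · (-1.90254e-09 − (-1.81440e-05)) = -1.49984e-11.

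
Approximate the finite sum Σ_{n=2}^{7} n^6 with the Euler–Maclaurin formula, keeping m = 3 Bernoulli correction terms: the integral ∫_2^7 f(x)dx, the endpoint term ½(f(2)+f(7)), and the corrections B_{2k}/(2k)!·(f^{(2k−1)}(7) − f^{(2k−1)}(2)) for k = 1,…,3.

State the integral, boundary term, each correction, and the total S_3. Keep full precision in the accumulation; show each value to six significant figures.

S_3 ≈ 184819

∫_2^7 x^6 dx evaluates to 117631.
Endpoint term: (f(2) + f(7))/2 = (64.0000 + 117649)/2 = 58856.5.
So far: 176487.
Correction k=1: B_{2}/2! · (f^{(1)}(7) − f^{(1)}(2)) = 1/12 · (100842 − 192.000) = 8387.50.
Running total after k=1: 184875.
Correction k=2: B_{4}/4! · (f^{(3)}(7) − f^{(3)}(2)) = −1/720 · (41160.0 − 960.000) = -55.8333.
Running total after k=2: 184819.
Correction k=3: B_{6}/6! · (f^{(5)}(7) − f^{(5)}(2)) = 1/30240 · (5040.00 − 1440.00) = 0.119048.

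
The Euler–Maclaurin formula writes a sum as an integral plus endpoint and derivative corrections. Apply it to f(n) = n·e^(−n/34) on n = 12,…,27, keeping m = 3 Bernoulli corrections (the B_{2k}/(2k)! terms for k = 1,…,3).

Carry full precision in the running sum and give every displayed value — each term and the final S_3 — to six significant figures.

S_3 ≈ 171.776

The integral term ∫_12^27 x·e^(−x/34) dx = 161.489.
½[f(12) + f(27)] = ½[8.43142 + 12.2035] = 10.3174.
Integral + boundary = 171.807.
Correction k=1: B_{2}/2! · (f^{(1)}(27) − f^{(1)}(12)) = 1/12 · (0.0930547 − 0.454636) = -0.0301317.
Running total after k=1: 171.776.
Correction k=2: B_{4}/4! · (f^{(3)}(27) − f^{(3)}(12)) = −1/720 · (0.000862469 − 0.00160889) = 1.03669e-06.
Running total after k=2: 171.776.
Correction k=3: B_{6}/6! · (f^{(5)}(27) − f^{(5)}(12)) = 1/30240 · (1.42253e-06 − 2.44333e-06) = -3.37567e-11.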